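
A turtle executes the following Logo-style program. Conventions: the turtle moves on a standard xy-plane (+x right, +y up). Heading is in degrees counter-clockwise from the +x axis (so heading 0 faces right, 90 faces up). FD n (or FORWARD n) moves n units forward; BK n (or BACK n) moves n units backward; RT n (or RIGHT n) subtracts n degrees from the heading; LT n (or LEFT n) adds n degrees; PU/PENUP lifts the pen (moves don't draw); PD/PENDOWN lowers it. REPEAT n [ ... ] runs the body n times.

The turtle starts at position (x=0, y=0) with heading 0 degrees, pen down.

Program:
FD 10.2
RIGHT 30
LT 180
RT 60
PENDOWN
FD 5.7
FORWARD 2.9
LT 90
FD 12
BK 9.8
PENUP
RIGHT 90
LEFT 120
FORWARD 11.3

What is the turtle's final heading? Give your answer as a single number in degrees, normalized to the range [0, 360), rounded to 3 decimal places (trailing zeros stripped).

Answer: 210

Derivation:
Executing turtle program step by step:
Start: pos=(0,0), heading=0, pen down
FD 10.2: (0,0) -> (10.2,0) [heading=0, draw]
RT 30: heading 0 -> 330
LT 180: heading 330 -> 150
RT 60: heading 150 -> 90
PD: pen down
FD 5.7: (10.2,0) -> (10.2,5.7) [heading=90, draw]
FD 2.9: (10.2,5.7) -> (10.2,8.6) [heading=90, draw]
LT 90: heading 90 -> 180
FD 12: (10.2,8.6) -> (-1.8,8.6) [heading=180, draw]
BK 9.8: (-1.8,8.6) -> (8,8.6) [heading=180, draw]
PU: pen up
RT 90: heading 180 -> 90
LT 120: heading 90 -> 210
FD 11.3: (8,8.6) -> (-1.786,2.95) [heading=210, move]
Final: pos=(-1.786,2.95), heading=210, 5 segment(s) drawn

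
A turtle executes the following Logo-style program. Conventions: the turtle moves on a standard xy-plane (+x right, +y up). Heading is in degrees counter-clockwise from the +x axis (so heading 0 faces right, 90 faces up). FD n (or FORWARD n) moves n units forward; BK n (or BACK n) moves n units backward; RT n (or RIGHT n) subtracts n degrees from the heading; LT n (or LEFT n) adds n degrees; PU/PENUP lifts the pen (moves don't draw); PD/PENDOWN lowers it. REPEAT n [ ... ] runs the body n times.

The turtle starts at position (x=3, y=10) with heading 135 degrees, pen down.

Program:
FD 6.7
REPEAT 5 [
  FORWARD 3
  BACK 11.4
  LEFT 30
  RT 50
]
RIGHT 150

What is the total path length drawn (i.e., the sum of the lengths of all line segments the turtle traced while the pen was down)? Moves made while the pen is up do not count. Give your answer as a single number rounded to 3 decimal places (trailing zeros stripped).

Executing turtle program step by step:
Start: pos=(3,10), heading=135, pen down
FD 6.7: (3,10) -> (-1.738,14.738) [heading=135, draw]
REPEAT 5 [
  -- iteration 1/5 --
  FD 3: (-1.738,14.738) -> (-3.859,16.859) [heading=135, draw]
  BK 11.4: (-3.859,16.859) -> (4.202,8.798) [heading=135, draw]
  LT 30: heading 135 -> 165
  RT 50: heading 165 -> 115
  -- iteration 2/5 --
  FD 3: (4.202,8.798) -> (2.934,11.517) [heading=115, draw]
  BK 11.4: (2.934,11.517) -> (7.752,1.185) [heading=115, draw]
  LT 30: heading 115 -> 145
  RT 50: heading 145 -> 95
  -- iteration 3/5 --
  FD 3: (7.752,1.185) -> (7.491,4.174) [heading=95, draw]
  BK 11.4: (7.491,4.174) -> (8.484,-7.183) [heading=95, draw]
  LT 30: heading 95 -> 125
  RT 50: heading 125 -> 75
  -- iteration 4/5 --
  FD 3: (8.484,-7.183) -> (9.261,-4.285) [heading=75, draw]
  BK 11.4: (9.261,-4.285) -> (6.31,-15.297) [heading=75, draw]
  LT 30: heading 75 -> 105
  RT 50: heading 105 -> 55
  -- iteration 5/5 --
  FD 3: (6.31,-15.297) -> (8.031,-12.839) [heading=55, draw]
  BK 11.4: (8.031,-12.839) -> (1.492,-22.178) [heading=55, draw]
  LT 30: heading 55 -> 85
  RT 50: heading 85 -> 35
]
RT 150: heading 35 -> 245
Final: pos=(1.492,-22.178), heading=245, 11 segment(s) drawn

Segment lengths:
  seg 1: (3,10) -> (-1.738,14.738), length = 6.7
  seg 2: (-1.738,14.738) -> (-3.859,16.859), length = 3
  seg 3: (-3.859,16.859) -> (4.202,8.798), length = 11.4
  seg 4: (4.202,8.798) -> (2.934,11.517), length = 3
  seg 5: (2.934,11.517) -> (7.752,1.185), length = 11.4
  seg 6: (7.752,1.185) -> (7.491,4.174), length = 3
  seg 7: (7.491,4.174) -> (8.484,-7.183), length = 11.4
  seg 8: (8.484,-7.183) -> (9.261,-4.285), length = 3
  seg 9: (9.261,-4.285) -> (6.31,-15.297), length = 11.4
  seg 10: (6.31,-15.297) -> (8.031,-12.839), length = 3
  seg 11: (8.031,-12.839) -> (1.492,-22.178), length = 11.4
Total = 78.7

Answer: 78.7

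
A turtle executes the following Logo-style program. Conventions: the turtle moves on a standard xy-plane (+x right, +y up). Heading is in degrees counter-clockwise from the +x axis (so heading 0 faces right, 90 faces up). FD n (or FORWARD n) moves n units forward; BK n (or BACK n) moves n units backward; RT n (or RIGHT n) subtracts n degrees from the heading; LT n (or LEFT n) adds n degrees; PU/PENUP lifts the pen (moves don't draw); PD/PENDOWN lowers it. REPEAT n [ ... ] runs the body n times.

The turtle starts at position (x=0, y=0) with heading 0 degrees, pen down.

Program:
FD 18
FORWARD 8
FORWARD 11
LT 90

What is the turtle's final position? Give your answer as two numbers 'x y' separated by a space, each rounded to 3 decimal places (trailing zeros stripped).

Executing turtle program step by step:
Start: pos=(0,0), heading=0, pen down
FD 18: (0,0) -> (18,0) [heading=0, draw]
FD 8: (18,0) -> (26,0) [heading=0, draw]
FD 11: (26,0) -> (37,0) [heading=0, draw]
LT 90: heading 0 -> 90
Final: pos=(37,0), heading=90, 3 segment(s) drawn

Answer: 37 0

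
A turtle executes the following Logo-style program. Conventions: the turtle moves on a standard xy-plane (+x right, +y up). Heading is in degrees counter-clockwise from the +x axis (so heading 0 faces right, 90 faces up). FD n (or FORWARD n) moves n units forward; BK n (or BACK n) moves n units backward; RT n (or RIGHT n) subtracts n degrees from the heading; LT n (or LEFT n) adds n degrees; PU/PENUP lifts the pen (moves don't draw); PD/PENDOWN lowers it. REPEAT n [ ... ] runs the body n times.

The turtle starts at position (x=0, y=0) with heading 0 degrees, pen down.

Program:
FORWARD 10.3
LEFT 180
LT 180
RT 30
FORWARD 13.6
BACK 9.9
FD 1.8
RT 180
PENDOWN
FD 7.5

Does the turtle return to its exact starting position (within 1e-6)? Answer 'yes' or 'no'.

Answer: no

Derivation:
Executing turtle program step by step:
Start: pos=(0,0), heading=0, pen down
FD 10.3: (0,0) -> (10.3,0) [heading=0, draw]
LT 180: heading 0 -> 180
LT 180: heading 180 -> 0
RT 30: heading 0 -> 330
FD 13.6: (10.3,0) -> (22.078,-6.8) [heading=330, draw]
BK 9.9: (22.078,-6.8) -> (13.504,-1.85) [heading=330, draw]
FD 1.8: (13.504,-1.85) -> (15.063,-2.75) [heading=330, draw]
RT 180: heading 330 -> 150
PD: pen down
FD 7.5: (15.063,-2.75) -> (8.568,1) [heading=150, draw]
Final: pos=(8.568,1), heading=150, 5 segment(s) drawn

Start position: (0, 0)
Final position: (8.568, 1)
Distance = 8.626; >= 1e-6 -> NOT closed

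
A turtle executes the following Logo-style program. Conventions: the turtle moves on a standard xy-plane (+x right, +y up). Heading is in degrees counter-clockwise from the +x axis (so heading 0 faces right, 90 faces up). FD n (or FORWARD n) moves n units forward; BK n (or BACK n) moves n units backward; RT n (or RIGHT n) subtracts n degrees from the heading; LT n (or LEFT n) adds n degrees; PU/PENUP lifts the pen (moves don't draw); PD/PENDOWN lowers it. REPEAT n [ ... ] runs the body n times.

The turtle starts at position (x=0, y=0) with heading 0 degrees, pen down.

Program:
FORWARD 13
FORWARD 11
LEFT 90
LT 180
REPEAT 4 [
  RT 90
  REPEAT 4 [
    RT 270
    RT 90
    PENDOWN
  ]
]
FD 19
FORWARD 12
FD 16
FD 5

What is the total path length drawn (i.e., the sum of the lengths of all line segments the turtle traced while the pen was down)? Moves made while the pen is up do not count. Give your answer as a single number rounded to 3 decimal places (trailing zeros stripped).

Answer: 76

Derivation:
Executing turtle program step by step:
Start: pos=(0,0), heading=0, pen down
FD 13: (0,0) -> (13,0) [heading=0, draw]
FD 11: (13,0) -> (24,0) [heading=0, draw]
LT 90: heading 0 -> 90
LT 180: heading 90 -> 270
REPEAT 4 [
  -- iteration 1/4 --
  RT 90: heading 270 -> 180
  REPEAT 4 [
    -- iteration 1/4 --
    RT 270: heading 180 -> 270
    RT 90: heading 270 -> 180
    PD: pen down
    -- iteration 2/4 --
    RT 270: heading 180 -> 270
    RT 90: heading 270 -> 180
    PD: pen down
    -- iteration 3/4 --
    RT 270: heading 180 -> 270
    RT 90: heading 270 -> 180
    PD: pen down
    -- iteration 4/4 --
    RT 270: heading 180 -> 270
    RT 90: heading 270 -> 180
    PD: pen down
  ]
  -- iteration 2/4 --
  RT 90: heading 180 -> 90
  REPEAT 4 [
    -- iteration 1/4 --
    RT 270: heading 90 -> 180
    RT 90: heading 180 -> 90
    PD: pen down
    -- iteration 2/4 --
    RT 270: heading 90 -> 180
    RT 90: heading 180 -> 90
    PD: pen down
    -- iteration 3/4 --
    RT 270: heading 90 -> 180
    RT 90: heading 180 -> 90
    PD: pen down
    -- iteration 4/4 --
    RT 270: heading 90 -> 180
    RT 90: heading 180 -> 90
    PD: pen down
  ]
  -- iteration 3/4 --
  RT 90: heading 90 -> 0
  REPEAT 4 [
    -- iteration 1/4 --
    RT 270: heading 0 -> 90
    RT 90: heading 90 -> 0
    PD: pen down
    -- iteration 2/4 --
    RT 270: heading 0 -> 90
    RT 90: heading 90 -> 0
    PD: pen down
    -- iteration 3/4 --
    RT 270: heading 0 -> 90
    RT 90: heading 90 -> 0
    PD: pen down
    -- iteration 4/4 --
    RT 270: heading 0 -> 90
    RT 90: heading 90 -> 0
    PD: pen down
  ]
  -- iteration 4/4 --
  RT 90: heading 0 -> 270
  REPEAT 4 [
    -- iteration 1/4 --
    RT 270: heading 270 -> 0
    RT 90: heading 0 -> 270
    PD: pen down
    -- iteration 2/4 --
    RT 270: heading 270 -> 0
    RT 90: heading 0 -> 270
    PD: pen down
    -- iteration 3/4 --
    RT 270: heading 270 -> 0
    RT 90: heading 0 -> 270
    PD: pen down
    -- iteration 4/4 --
    RT 270: heading 270 -> 0
    RT 90: heading 0 -> 270
    PD: pen down
  ]
]
FD 19: (24,0) -> (24,-19) [heading=270, draw]
FD 12: (24,-19) -> (24,-31) [heading=270, draw]
FD 16: (24,-31) -> (24,-47) [heading=270, draw]
FD 5: (24,-47) -> (24,-52) [heading=270, draw]
Final: pos=(24,-52), heading=270, 6 segment(s) drawn

Segment lengths:
  seg 1: (0,0) -> (13,0), length = 13
  seg 2: (13,0) -> (24,0), length = 11
  seg 3: (24,0) -> (24,-19), length = 19
  seg 4: (24,-19) -> (24,-31), length = 12
  seg 5: (24,-31) -> (24,-47), length = 16
  seg 6: (24,-47) -> (24,-52), length = 5
Total = 76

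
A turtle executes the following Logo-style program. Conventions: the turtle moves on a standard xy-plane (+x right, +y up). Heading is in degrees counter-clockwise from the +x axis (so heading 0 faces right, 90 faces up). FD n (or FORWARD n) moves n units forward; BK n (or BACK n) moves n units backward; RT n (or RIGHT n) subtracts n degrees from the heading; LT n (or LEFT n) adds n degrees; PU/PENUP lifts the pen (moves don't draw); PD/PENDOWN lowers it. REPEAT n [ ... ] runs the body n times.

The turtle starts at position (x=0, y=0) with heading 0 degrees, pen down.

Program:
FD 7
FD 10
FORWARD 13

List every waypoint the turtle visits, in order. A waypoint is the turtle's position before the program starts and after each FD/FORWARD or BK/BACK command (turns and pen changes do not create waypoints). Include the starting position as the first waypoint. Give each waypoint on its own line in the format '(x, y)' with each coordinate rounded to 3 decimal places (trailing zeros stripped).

Answer: (0, 0)
(7, 0)
(17, 0)
(30, 0)

Derivation:
Executing turtle program step by step:
Start: pos=(0,0), heading=0, pen down
FD 7: (0,0) -> (7,0) [heading=0, draw]
FD 10: (7,0) -> (17,0) [heading=0, draw]
FD 13: (17,0) -> (30,0) [heading=0, draw]
Final: pos=(30,0), heading=0, 3 segment(s) drawn
Waypoints (4 total):
(0, 0)
(7, 0)
(17, 0)
(30, 0)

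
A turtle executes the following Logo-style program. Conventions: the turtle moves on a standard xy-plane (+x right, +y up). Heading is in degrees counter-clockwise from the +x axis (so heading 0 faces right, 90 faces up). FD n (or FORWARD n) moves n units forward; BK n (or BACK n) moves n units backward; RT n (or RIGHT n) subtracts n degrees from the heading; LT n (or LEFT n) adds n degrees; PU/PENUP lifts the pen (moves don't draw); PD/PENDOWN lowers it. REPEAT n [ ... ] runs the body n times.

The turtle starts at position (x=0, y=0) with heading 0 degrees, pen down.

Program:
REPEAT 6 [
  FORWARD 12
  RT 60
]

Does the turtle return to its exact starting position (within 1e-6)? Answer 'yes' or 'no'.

Executing turtle program step by step:
Start: pos=(0,0), heading=0, pen down
REPEAT 6 [
  -- iteration 1/6 --
  FD 12: (0,0) -> (12,0) [heading=0, draw]
  RT 60: heading 0 -> 300
  -- iteration 2/6 --
  FD 12: (12,0) -> (18,-10.392) [heading=300, draw]
  RT 60: heading 300 -> 240
  -- iteration 3/6 --
  FD 12: (18,-10.392) -> (12,-20.785) [heading=240, draw]
  RT 60: heading 240 -> 180
  -- iteration 4/6 --
  FD 12: (12,-20.785) -> (0,-20.785) [heading=180, draw]
  RT 60: heading 180 -> 120
  -- iteration 5/6 --
  FD 12: (0,-20.785) -> (-6,-10.392) [heading=120, draw]
  RT 60: heading 120 -> 60
  -- iteration 6/6 --
  FD 12: (-6,-10.392) -> (0,0) [heading=60, draw]
  RT 60: heading 60 -> 0
]
Final: pos=(0,0), heading=0, 6 segment(s) drawn

Start position: (0, 0)
Final position: (0, 0)
Distance = 0; < 1e-6 -> CLOSED

Answer: yes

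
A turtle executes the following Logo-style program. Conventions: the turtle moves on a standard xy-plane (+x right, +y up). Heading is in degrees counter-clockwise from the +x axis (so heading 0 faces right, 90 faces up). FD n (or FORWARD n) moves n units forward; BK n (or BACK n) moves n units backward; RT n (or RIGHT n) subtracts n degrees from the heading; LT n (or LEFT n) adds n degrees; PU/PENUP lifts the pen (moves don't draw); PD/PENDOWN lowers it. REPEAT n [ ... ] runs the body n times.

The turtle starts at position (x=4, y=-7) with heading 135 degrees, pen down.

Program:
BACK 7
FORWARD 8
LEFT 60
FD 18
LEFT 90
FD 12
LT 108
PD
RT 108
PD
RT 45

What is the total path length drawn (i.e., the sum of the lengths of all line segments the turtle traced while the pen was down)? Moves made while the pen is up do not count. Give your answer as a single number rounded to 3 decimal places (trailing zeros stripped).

Executing turtle program step by step:
Start: pos=(4,-7), heading=135, pen down
BK 7: (4,-7) -> (8.95,-11.95) [heading=135, draw]
FD 8: (8.95,-11.95) -> (3.293,-6.293) [heading=135, draw]
LT 60: heading 135 -> 195
FD 18: (3.293,-6.293) -> (-14.094,-10.952) [heading=195, draw]
LT 90: heading 195 -> 285
FD 12: (-14.094,-10.952) -> (-10.988,-22.543) [heading=285, draw]
LT 108: heading 285 -> 33
PD: pen down
RT 108: heading 33 -> 285
PD: pen down
RT 45: heading 285 -> 240
Final: pos=(-10.988,-22.543), heading=240, 4 segment(s) drawn

Segment lengths:
  seg 1: (4,-7) -> (8.95,-11.95), length = 7
  seg 2: (8.95,-11.95) -> (3.293,-6.293), length = 8
  seg 3: (3.293,-6.293) -> (-14.094,-10.952), length = 18
  seg 4: (-14.094,-10.952) -> (-10.988,-22.543), length = 12
Total = 45

Answer: 45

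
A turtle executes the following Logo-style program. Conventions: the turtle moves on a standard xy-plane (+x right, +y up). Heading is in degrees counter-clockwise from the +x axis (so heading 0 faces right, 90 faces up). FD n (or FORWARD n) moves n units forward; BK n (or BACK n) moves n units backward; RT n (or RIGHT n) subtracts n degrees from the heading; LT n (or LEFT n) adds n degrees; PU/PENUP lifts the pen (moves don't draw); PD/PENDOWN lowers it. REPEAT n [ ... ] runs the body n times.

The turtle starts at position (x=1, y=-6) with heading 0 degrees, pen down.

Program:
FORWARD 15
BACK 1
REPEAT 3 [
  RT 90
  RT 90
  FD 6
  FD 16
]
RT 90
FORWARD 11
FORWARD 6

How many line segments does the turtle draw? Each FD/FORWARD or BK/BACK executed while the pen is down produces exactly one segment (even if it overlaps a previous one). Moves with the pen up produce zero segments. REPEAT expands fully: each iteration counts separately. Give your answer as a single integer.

Answer: 10

Derivation:
Executing turtle program step by step:
Start: pos=(1,-6), heading=0, pen down
FD 15: (1,-6) -> (16,-6) [heading=0, draw]
BK 1: (16,-6) -> (15,-6) [heading=0, draw]
REPEAT 3 [
  -- iteration 1/3 --
  RT 90: heading 0 -> 270
  RT 90: heading 270 -> 180
  FD 6: (15,-6) -> (9,-6) [heading=180, draw]
  FD 16: (9,-6) -> (-7,-6) [heading=180, draw]
  -- iteration 2/3 --
  RT 90: heading 180 -> 90
  RT 90: heading 90 -> 0
  FD 6: (-7,-6) -> (-1,-6) [heading=0, draw]
  FD 16: (-1,-6) -> (15,-6) [heading=0, draw]
  -- iteration 3/3 --
  RT 90: heading 0 -> 270
  RT 90: heading 270 -> 180
  FD 6: (15,-6) -> (9,-6) [heading=180, draw]
  FD 16: (9,-6) -> (-7,-6) [heading=180, draw]
]
RT 90: heading 180 -> 90
FD 11: (-7,-6) -> (-7,5) [heading=90, draw]
FD 6: (-7,5) -> (-7,11) [heading=90, draw]
Final: pos=(-7,11), heading=90, 10 segment(s) drawn
Segments drawn: 10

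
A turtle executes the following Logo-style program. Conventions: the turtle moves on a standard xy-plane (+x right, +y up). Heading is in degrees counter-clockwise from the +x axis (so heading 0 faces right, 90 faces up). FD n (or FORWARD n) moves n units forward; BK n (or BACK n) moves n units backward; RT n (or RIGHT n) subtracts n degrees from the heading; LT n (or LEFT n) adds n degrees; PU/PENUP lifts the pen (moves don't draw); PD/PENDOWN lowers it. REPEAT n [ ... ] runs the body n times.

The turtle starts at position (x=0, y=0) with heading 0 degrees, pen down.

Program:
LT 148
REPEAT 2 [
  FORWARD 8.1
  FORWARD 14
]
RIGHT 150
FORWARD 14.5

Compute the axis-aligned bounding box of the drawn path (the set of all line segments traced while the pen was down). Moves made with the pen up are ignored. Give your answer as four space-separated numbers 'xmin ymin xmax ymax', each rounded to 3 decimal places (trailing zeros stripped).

Answer: -37.484 0 0 23.422

Derivation:
Executing turtle program step by step:
Start: pos=(0,0), heading=0, pen down
LT 148: heading 0 -> 148
REPEAT 2 [
  -- iteration 1/2 --
  FD 8.1: (0,0) -> (-6.869,4.292) [heading=148, draw]
  FD 14: (-6.869,4.292) -> (-18.742,11.711) [heading=148, draw]
  -- iteration 2/2 --
  FD 8.1: (-18.742,11.711) -> (-25.611,16.004) [heading=148, draw]
  FD 14: (-25.611,16.004) -> (-37.484,23.422) [heading=148, draw]
]
RT 150: heading 148 -> 358
FD 14.5: (-37.484,23.422) -> (-22.993,22.916) [heading=358, draw]
Final: pos=(-22.993,22.916), heading=358, 5 segment(s) drawn

Segment endpoints: x in {-37.484, -25.611, -22.993, -18.742, -6.869, 0}, y in {0, 4.292, 11.711, 16.004, 22.916, 23.422}
xmin=-37.484, ymin=0, xmax=0, ymax=23.422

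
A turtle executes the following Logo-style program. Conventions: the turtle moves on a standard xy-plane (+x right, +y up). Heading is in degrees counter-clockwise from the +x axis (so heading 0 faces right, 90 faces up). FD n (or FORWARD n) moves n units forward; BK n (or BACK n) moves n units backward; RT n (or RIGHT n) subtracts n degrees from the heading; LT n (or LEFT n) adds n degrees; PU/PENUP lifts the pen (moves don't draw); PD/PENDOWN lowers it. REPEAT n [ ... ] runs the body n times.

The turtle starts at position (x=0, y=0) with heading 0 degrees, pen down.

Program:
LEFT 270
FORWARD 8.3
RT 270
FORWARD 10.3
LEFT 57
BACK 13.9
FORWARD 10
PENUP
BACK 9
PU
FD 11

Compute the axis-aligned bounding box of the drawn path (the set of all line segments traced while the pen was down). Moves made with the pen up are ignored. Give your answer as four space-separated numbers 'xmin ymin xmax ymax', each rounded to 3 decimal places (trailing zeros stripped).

Executing turtle program step by step:
Start: pos=(0,0), heading=0, pen down
LT 270: heading 0 -> 270
FD 8.3: (0,0) -> (0,-8.3) [heading=270, draw]
RT 270: heading 270 -> 0
FD 10.3: (0,-8.3) -> (10.3,-8.3) [heading=0, draw]
LT 57: heading 0 -> 57
BK 13.9: (10.3,-8.3) -> (2.73,-19.958) [heading=57, draw]
FD 10: (2.73,-19.958) -> (8.176,-11.571) [heading=57, draw]
PU: pen up
BK 9: (8.176,-11.571) -> (3.274,-19.119) [heading=57, move]
PU: pen up
FD 11: (3.274,-19.119) -> (9.265,-9.893) [heading=57, move]
Final: pos=(9.265,-9.893), heading=57, 4 segment(s) drawn

Segment endpoints: x in {0, 0, 2.73, 8.176, 10.3}, y in {-19.958, -11.571, -8.3, 0}
xmin=0, ymin=-19.958, xmax=10.3, ymax=0

Answer: 0 -19.958 10.3 0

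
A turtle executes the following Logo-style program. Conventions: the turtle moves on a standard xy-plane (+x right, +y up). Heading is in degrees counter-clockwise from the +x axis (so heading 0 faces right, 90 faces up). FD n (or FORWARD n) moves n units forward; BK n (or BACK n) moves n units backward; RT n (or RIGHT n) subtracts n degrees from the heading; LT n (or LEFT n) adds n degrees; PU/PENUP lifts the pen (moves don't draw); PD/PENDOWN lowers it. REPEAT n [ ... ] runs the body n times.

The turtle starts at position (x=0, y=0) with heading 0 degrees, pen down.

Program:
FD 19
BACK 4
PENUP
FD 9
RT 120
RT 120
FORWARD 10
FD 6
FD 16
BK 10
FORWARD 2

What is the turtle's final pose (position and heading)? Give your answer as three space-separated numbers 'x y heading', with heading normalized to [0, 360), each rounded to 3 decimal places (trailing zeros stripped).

Executing turtle program step by step:
Start: pos=(0,0), heading=0, pen down
FD 19: (0,0) -> (19,0) [heading=0, draw]
BK 4: (19,0) -> (15,0) [heading=0, draw]
PU: pen up
FD 9: (15,0) -> (24,0) [heading=0, move]
RT 120: heading 0 -> 240
RT 120: heading 240 -> 120
FD 10: (24,0) -> (19,8.66) [heading=120, move]
FD 6: (19,8.66) -> (16,13.856) [heading=120, move]
FD 16: (16,13.856) -> (8,27.713) [heading=120, move]
BK 10: (8,27.713) -> (13,19.053) [heading=120, move]
FD 2: (13,19.053) -> (12,20.785) [heading=120, move]
Final: pos=(12,20.785), heading=120, 2 segment(s) drawn

Answer: 12 20.785 120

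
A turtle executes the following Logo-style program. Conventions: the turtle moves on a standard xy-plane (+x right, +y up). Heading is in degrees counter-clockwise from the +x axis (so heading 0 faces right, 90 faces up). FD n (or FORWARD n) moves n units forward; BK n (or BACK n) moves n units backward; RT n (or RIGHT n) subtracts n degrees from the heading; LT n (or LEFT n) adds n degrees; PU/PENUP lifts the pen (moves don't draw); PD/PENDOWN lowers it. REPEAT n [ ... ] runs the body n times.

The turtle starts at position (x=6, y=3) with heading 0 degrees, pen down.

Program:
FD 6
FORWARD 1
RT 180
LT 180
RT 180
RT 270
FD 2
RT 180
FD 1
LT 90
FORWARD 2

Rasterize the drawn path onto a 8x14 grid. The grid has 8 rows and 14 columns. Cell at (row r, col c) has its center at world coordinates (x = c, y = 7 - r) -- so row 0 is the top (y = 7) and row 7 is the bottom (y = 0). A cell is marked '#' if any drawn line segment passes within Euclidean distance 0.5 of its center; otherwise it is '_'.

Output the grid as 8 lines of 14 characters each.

Answer: ______________
______________
______________
______________
______########
___________###
_____________#
______________

Derivation:
Segment 0: (6,3) -> (12,3)
Segment 1: (12,3) -> (13,3)
Segment 2: (13,3) -> (13,1)
Segment 3: (13,1) -> (13,2)
Segment 4: (13,2) -> (11,2)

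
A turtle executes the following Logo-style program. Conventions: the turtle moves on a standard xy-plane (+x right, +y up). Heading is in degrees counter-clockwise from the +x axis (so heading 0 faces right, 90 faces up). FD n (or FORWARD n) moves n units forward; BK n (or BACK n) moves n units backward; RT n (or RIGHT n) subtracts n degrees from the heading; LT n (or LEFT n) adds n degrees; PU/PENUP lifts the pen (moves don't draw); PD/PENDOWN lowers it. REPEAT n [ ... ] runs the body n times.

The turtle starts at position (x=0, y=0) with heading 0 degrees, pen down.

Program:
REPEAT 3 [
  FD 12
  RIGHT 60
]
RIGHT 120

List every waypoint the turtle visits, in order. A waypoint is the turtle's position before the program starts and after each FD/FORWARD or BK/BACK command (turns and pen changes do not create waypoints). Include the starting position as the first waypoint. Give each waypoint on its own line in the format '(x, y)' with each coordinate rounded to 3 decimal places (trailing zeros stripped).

Executing turtle program step by step:
Start: pos=(0,0), heading=0, pen down
REPEAT 3 [
  -- iteration 1/3 --
  FD 12: (0,0) -> (12,0) [heading=0, draw]
  RT 60: heading 0 -> 300
  -- iteration 2/3 --
  FD 12: (12,0) -> (18,-10.392) [heading=300, draw]
  RT 60: heading 300 -> 240
  -- iteration 3/3 --
  FD 12: (18,-10.392) -> (12,-20.785) [heading=240, draw]
  RT 60: heading 240 -> 180
]
RT 120: heading 180 -> 60
Final: pos=(12,-20.785), heading=60, 3 segment(s) drawn
Waypoints (4 total):
(0, 0)
(12, 0)
(18, -10.392)
(12, -20.785)

Answer: (0, 0)
(12, 0)
(18, -10.392)
(12, -20.785)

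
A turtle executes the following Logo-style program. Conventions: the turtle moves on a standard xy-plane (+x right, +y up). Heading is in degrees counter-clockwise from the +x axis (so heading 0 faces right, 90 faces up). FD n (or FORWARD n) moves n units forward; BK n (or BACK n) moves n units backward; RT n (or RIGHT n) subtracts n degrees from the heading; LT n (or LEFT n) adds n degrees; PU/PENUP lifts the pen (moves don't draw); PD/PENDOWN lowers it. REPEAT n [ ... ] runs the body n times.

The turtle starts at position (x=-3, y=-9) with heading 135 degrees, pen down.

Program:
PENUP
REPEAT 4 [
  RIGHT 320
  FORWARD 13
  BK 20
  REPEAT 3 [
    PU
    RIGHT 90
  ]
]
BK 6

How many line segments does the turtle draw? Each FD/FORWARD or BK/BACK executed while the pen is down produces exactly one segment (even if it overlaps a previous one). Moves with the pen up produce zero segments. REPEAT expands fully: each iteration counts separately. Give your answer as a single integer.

Answer: 0

Derivation:
Executing turtle program step by step:
Start: pos=(-3,-9), heading=135, pen down
PU: pen up
REPEAT 4 [
  -- iteration 1/4 --
  RT 320: heading 135 -> 175
  FD 13: (-3,-9) -> (-15.951,-7.867) [heading=175, move]
  BK 20: (-15.951,-7.867) -> (3.973,-9.61) [heading=175, move]
  REPEAT 3 [
    -- iteration 1/3 --
    PU: pen up
    RT 90: heading 175 -> 85
    -- iteration 2/3 --
    PU: pen up
    RT 90: heading 85 -> 355
    -- iteration 3/3 --
    PU: pen up
    RT 90: heading 355 -> 265
  ]
  -- iteration 2/4 --
  RT 320: heading 265 -> 305
  FD 13: (3.973,-9.61) -> (11.43,-20.259) [heading=305, move]
  BK 20: (11.43,-20.259) -> (-0.042,-3.876) [heading=305, move]
  REPEAT 3 [
    -- iteration 1/3 --
    PU: pen up
    RT 90: heading 305 -> 215
    -- iteration 2/3 --
    PU: pen up
    RT 90: heading 215 -> 125
    -- iteration 3/3 --
    PU: pen up
    RT 90: heading 125 -> 35
  ]
  -- iteration 3/4 --
  RT 320: heading 35 -> 75
  FD 13: (-0.042,-3.876) -> (3.323,8.681) [heading=75, move]
  BK 20: (3.323,8.681) -> (-1.853,-10.638) [heading=75, move]
  REPEAT 3 [
    -- iteration 1/3 --
    PU: pen up
    RT 90: heading 75 -> 345
    -- iteration 2/3 --
    PU: pen up
    RT 90: heading 345 -> 255
    -- iteration 3/3 --
    PU: pen up
    RT 90: heading 255 -> 165
  ]
  -- iteration 4/4 --
  RT 320: heading 165 -> 205
  FD 13: (-1.853,-10.638) -> (-13.635,-16.132) [heading=205, move]
  BK 20: (-13.635,-16.132) -> (4.491,-7.679) [heading=205, move]
  REPEAT 3 [
    -- iteration 1/3 --
    PU: pen up
    RT 90: heading 205 -> 115
    -- iteration 2/3 --
    PU: pen up
    RT 90: heading 115 -> 25
    -- iteration 3/3 --
    PU: pen up
    RT 90: heading 25 -> 295
  ]
]
BK 6: (4.491,-7.679) -> (1.955,-2.241) [heading=295, move]
Final: pos=(1.955,-2.241), heading=295, 0 segment(s) drawn
Segments drawn: 0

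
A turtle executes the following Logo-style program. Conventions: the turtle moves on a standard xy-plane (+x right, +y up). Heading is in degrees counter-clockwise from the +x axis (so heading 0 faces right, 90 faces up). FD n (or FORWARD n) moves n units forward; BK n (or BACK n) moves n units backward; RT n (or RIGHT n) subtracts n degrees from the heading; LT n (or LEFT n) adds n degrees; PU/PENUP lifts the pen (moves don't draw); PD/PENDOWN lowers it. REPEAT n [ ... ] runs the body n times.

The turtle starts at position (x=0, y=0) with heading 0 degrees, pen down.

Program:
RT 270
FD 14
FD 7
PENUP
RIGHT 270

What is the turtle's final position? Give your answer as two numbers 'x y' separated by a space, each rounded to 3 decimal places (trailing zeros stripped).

Answer: 0 21

Derivation:
Executing turtle program step by step:
Start: pos=(0,0), heading=0, pen down
RT 270: heading 0 -> 90
FD 14: (0,0) -> (0,14) [heading=90, draw]
FD 7: (0,14) -> (0,21) [heading=90, draw]
PU: pen up
RT 270: heading 90 -> 180
Final: pos=(0,21), heading=180, 2 segment(s) drawn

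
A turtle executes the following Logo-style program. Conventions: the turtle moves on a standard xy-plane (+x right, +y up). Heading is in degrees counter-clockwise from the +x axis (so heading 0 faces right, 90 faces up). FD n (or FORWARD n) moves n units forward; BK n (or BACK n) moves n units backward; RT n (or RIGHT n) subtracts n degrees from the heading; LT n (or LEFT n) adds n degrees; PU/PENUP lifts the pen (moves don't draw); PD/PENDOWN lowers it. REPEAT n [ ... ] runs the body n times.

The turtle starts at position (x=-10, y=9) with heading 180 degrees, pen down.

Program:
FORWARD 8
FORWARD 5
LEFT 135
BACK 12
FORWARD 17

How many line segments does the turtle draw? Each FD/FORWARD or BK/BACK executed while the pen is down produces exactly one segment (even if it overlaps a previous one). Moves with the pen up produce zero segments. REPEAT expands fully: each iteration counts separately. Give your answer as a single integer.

Answer: 4

Derivation:
Executing turtle program step by step:
Start: pos=(-10,9), heading=180, pen down
FD 8: (-10,9) -> (-18,9) [heading=180, draw]
FD 5: (-18,9) -> (-23,9) [heading=180, draw]
LT 135: heading 180 -> 315
BK 12: (-23,9) -> (-31.485,17.485) [heading=315, draw]
FD 17: (-31.485,17.485) -> (-19.464,5.464) [heading=315, draw]
Final: pos=(-19.464,5.464), heading=315, 4 segment(s) drawn
Segments drawn: 4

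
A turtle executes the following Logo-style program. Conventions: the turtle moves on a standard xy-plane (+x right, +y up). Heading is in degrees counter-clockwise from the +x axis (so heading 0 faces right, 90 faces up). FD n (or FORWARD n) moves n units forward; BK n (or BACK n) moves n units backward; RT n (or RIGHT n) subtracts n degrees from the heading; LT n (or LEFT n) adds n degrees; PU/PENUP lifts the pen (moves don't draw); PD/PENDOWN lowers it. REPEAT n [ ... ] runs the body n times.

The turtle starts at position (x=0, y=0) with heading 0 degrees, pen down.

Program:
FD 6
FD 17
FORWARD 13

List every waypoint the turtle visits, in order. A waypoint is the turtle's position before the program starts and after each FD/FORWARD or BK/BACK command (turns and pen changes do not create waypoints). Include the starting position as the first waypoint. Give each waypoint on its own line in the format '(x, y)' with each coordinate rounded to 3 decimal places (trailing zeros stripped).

Executing turtle program step by step:
Start: pos=(0,0), heading=0, pen down
FD 6: (0,0) -> (6,0) [heading=0, draw]
FD 17: (6,0) -> (23,0) [heading=0, draw]
FD 13: (23,0) -> (36,0) [heading=0, draw]
Final: pos=(36,0), heading=0, 3 segment(s) drawn
Waypoints (4 total):
(0, 0)
(6, 0)
(23, 0)
(36, 0)

Answer: (0, 0)
(6, 0)
(23, 0)
(36, 0)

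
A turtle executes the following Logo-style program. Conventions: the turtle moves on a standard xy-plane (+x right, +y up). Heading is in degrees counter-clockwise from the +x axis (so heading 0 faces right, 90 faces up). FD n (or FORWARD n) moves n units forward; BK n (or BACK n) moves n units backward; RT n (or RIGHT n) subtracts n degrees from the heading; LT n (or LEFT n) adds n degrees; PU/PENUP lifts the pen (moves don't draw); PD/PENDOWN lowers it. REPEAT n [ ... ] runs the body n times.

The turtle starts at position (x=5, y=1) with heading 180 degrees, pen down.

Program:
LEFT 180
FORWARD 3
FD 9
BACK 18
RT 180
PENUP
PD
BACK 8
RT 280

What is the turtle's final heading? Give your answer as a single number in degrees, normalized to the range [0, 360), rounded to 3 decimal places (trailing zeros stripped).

Executing turtle program step by step:
Start: pos=(5,1), heading=180, pen down
LT 180: heading 180 -> 0
FD 3: (5,1) -> (8,1) [heading=0, draw]
FD 9: (8,1) -> (17,1) [heading=0, draw]
BK 18: (17,1) -> (-1,1) [heading=0, draw]
RT 180: heading 0 -> 180
PU: pen up
PD: pen down
BK 8: (-1,1) -> (7,1) [heading=180, draw]
RT 280: heading 180 -> 260
Final: pos=(7,1), heading=260, 4 segment(s) drawn

Answer: 260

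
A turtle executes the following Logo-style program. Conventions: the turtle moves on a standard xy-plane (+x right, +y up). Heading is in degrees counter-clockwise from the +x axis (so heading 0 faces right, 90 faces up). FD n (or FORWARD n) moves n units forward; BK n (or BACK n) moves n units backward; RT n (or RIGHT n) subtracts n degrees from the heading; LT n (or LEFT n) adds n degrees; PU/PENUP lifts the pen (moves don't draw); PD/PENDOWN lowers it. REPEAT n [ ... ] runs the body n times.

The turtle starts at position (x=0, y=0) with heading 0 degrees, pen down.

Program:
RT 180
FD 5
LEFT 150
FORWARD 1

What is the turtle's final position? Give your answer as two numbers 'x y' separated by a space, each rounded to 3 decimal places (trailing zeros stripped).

Executing turtle program step by step:
Start: pos=(0,0), heading=0, pen down
RT 180: heading 0 -> 180
FD 5: (0,0) -> (-5,0) [heading=180, draw]
LT 150: heading 180 -> 330
FD 1: (-5,0) -> (-4.134,-0.5) [heading=330, draw]
Final: pos=(-4.134,-0.5), heading=330, 2 segment(s) drawn

Answer: -4.134 -0.5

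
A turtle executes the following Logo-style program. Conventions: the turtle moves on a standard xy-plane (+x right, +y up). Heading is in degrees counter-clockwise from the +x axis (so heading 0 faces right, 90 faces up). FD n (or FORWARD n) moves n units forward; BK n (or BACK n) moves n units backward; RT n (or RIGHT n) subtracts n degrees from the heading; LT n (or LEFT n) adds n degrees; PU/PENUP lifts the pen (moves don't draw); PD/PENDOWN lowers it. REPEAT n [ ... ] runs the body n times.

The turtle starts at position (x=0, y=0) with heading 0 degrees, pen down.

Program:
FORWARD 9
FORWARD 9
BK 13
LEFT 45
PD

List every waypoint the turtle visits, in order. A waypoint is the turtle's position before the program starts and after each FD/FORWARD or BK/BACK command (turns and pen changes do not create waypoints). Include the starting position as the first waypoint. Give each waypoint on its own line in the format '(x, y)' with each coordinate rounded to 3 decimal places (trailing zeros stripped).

Answer: (0, 0)
(9, 0)
(18, 0)
(5, 0)

Derivation:
Executing turtle program step by step:
Start: pos=(0,0), heading=0, pen down
FD 9: (0,0) -> (9,0) [heading=0, draw]
FD 9: (9,0) -> (18,0) [heading=0, draw]
BK 13: (18,0) -> (5,0) [heading=0, draw]
LT 45: heading 0 -> 45
PD: pen down
Final: pos=(5,0), heading=45, 3 segment(s) drawn
Waypoints (4 total):
(0, 0)
(9, 0)
(18, 0)
(5, 0)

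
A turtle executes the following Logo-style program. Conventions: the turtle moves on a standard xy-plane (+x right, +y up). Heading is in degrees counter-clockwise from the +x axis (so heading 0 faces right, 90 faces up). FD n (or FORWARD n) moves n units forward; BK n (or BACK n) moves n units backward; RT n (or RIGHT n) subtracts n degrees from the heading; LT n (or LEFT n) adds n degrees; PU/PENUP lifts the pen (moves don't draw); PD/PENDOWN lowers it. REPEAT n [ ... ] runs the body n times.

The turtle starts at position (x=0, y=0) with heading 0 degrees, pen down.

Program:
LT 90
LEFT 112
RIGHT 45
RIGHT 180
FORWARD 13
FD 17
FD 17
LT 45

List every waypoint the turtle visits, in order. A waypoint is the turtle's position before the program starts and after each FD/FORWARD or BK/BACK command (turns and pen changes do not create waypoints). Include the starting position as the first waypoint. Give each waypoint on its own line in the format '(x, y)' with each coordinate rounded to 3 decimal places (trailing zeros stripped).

Answer: (0, 0)
(11.967, -5.08)
(27.615, -11.722)
(43.264, -18.364)

Derivation:
Executing turtle program step by step:
Start: pos=(0,0), heading=0, pen down
LT 90: heading 0 -> 90
LT 112: heading 90 -> 202
RT 45: heading 202 -> 157
RT 180: heading 157 -> 337
FD 13: (0,0) -> (11.967,-5.08) [heading=337, draw]
FD 17: (11.967,-5.08) -> (27.615,-11.722) [heading=337, draw]
FD 17: (27.615,-11.722) -> (43.264,-18.364) [heading=337, draw]
LT 45: heading 337 -> 22
Final: pos=(43.264,-18.364), heading=22, 3 segment(s) drawn
Waypoints (4 total):
(0, 0)
(11.967, -5.08)
(27.615, -11.722)
(43.264, -18.364)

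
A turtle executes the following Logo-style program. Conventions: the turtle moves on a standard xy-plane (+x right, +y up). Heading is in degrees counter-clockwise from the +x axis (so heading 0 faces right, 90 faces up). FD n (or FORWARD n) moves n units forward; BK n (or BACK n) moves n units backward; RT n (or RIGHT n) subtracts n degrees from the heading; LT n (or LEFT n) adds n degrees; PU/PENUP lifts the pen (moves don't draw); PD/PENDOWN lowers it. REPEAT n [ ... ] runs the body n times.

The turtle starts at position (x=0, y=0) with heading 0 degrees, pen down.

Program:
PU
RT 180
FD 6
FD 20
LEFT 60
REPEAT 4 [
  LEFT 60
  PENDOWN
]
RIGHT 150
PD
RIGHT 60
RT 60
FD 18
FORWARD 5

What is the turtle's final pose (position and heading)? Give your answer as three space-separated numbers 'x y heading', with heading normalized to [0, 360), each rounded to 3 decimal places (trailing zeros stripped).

Executing turtle program step by step:
Start: pos=(0,0), heading=0, pen down
PU: pen up
RT 180: heading 0 -> 180
FD 6: (0,0) -> (-6,0) [heading=180, move]
FD 20: (-6,0) -> (-26,0) [heading=180, move]
LT 60: heading 180 -> 240
REPEAT 4 [
  -- iteration 1/4 --
  LT 60: heading 240 -> 300
  PD: pen down
  -- iteration 2/4 --
  LT 60: heading 300 -> 0
  PD: pen down
  -- iteration 3/4 --
  LT 60: heading 0 -> 60
  PD: pen down
  -- iteration 4/4 --
  LT 60: heading 60 -> 120
  PD: pen down
]
RT 150: heading 120 -> 330
PD: pen down
RT 60: heading 330 -> 270
RT 60: heading 270 -> 210
FD 18: (-26,0) -> (-41.588,-9) [heading=210, draw]
FD 5: (-41.588,-9) -> (-45.919,-11.5) [heading=210, draw]
Final: pos=(-45.919,-11.5), heading=210, 2 segment(s) drawn

Answer: -45.919 -11.5 210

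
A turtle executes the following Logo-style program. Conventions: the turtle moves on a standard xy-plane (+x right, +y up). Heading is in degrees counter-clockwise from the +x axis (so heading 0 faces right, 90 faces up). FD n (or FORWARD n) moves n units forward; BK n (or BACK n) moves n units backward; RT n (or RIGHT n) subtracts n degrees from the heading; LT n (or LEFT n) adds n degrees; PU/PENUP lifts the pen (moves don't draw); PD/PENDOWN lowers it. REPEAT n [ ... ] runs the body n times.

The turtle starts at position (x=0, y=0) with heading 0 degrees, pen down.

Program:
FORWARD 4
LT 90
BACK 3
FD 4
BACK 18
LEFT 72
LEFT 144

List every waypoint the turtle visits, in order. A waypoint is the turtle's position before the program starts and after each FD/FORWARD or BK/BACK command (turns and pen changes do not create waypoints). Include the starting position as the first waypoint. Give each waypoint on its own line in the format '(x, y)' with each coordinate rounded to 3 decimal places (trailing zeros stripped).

Executing turtle program step by step:
Start: pos=(0,0), heading=0, pen down
FD 4: (0,0) -> (4,0) [heading=0, draw]
LT 90: heading 0 -> 90
BK 3: (4,0) -> (4,-3) [heading=90, draw]
FD 4: (4,-3) -> (4,1) [heading=90, draw]
BK 18: (4,1) -> (4,-17) [heading=90, draw]
LT 72: heading 90 -> 162
LT 144: heading 162 -> 306
Final: pos=(4,-17), heading=306, 4 segment(s) drawn
Waypoints (5 total):
(0, 0)
(4, 0)
(4, -3)
(4, 1)
(4, -17)

Answer: (0, 0)
(4, 0)
(4, -3)
(4, 1)
(4, -17)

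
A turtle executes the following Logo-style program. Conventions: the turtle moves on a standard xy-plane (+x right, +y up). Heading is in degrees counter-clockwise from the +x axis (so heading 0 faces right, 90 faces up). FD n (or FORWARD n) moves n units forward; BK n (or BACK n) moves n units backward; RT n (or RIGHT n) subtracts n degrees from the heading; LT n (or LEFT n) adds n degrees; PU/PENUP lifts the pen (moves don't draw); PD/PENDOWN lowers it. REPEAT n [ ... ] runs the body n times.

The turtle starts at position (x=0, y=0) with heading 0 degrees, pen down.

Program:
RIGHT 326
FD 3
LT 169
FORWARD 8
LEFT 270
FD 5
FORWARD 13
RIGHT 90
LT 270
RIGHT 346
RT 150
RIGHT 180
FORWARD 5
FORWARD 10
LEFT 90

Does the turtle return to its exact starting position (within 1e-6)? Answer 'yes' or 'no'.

Executing turtle program step by step:
Start: pos=(0,0), heading=0, pen down
RT 326: heading 0 -> 34
FD 3: (0,0) -> (2.487,1.678) [heading=34, draw]
LT 169: heading 34 -> 203
FD 8: (2.487,1.678) -> (-4.877,-1.448) [heading=203, draw]
LT 270: heading 203 -> 113
FD 5: (-4.877,-1.448) -> (-6.831,3.154) [heading=113, draw]
FD 13: (-6.831,3.154) -> (-11.91,15.121) [heading=113, draw]
RT 90: heading 113 -> 23
LT 270: heading 23 -> 293
RT 346: heading 293 -> 307
RT 150: heading 307 -> 157
RT 180: heading 157 -> 337
FD 5: (-11.91,15.121) -> (-7.308,13.167) [heading=337, draw]
FD 10: (-7.308,13.167) -> (1.897,9.26) [heading=337, draw]
LT 90: heading 337 -> 67
Final: pos=(1.897,9.26), heading=67, 6 segment(s) drawn

Start position: (0, 0)
Final position: (1.897, 9.26)
Distance = 9.452; >= 1e-6 -> NOT closed

Answer: no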